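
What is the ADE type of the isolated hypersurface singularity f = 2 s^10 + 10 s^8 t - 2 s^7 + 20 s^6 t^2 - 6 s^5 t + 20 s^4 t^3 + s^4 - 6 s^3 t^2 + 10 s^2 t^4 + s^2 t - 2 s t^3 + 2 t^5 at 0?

D6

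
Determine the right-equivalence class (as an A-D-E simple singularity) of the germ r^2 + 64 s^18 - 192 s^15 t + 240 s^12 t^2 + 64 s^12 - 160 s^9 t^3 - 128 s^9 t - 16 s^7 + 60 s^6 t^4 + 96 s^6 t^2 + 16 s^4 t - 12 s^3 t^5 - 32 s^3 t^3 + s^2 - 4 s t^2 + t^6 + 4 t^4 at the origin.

A5

The Hessian of f at 0 has rank 2. Corank 1: A-series; mu = 5 gives A_5.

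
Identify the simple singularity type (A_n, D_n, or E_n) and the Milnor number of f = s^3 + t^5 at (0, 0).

The Hessian of f at 0 has rank 0. Corank 2; j^3 = s^3 is a perfect cube, so E-series; the 5-jet and mu = 8 give E_8.

Type E8, Milnor number mu = 8.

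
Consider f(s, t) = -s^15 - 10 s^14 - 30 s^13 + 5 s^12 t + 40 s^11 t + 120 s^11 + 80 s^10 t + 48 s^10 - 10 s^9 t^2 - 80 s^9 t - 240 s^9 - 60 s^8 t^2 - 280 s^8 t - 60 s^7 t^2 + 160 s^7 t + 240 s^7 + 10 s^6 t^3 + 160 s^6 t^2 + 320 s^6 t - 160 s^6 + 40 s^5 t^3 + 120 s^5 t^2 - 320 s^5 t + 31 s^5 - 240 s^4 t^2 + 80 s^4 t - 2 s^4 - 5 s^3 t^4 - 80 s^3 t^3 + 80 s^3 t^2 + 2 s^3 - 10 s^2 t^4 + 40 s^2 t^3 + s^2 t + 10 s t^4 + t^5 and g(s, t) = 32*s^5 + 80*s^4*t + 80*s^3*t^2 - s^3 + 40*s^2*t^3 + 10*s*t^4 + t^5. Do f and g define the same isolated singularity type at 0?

The Hessian of f at 0 has rank 0. Corank 2; j^3 = s^2*(2*s + t) has shape L^2 M (L != M), so D-series; mu = 6 gives D_6. The Hessian of g at 0 has rank 0. Corank 2; j^3 = -s^3 is a perfect cube, so E-series; the 5-jet and mu = 8 give E_8. f is D_6 but g is E_8, hence not right-equivalent.

No.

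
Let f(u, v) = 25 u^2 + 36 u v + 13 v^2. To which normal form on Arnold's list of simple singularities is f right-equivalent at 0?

A_{1}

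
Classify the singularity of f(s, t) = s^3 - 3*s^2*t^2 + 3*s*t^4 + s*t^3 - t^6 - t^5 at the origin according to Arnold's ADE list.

E_7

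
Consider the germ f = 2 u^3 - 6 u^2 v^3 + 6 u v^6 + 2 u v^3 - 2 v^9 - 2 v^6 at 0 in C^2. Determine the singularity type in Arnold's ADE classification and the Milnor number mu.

The Hessian of f at 0 has rank 0. Corank 2; j^3 = 2*u^3 is a perfect cube, so E-series; the 4-jet and mu = 7 give E_7.

Type E_7, Milnor number mu = 7.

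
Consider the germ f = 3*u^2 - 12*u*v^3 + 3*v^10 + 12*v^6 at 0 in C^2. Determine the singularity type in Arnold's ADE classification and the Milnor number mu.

Type A_9, Milnor number mu = 9.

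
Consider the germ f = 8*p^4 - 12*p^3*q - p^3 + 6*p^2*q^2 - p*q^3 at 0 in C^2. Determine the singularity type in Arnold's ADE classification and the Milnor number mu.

Type E_{7}, Milnor number mu = 7.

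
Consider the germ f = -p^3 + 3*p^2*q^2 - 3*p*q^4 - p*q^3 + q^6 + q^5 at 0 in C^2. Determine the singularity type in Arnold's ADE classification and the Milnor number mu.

Type E7, Milnor number mu = 7.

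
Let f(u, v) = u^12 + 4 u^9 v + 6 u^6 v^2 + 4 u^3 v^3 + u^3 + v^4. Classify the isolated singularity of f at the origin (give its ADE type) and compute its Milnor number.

Type E_6, Milnor number mu = 6.

The Hessian of f at 0 is [[0, 0], [0, 0]] with rank 0, so corank 2. A Groebner basis of the Jacobian ideal J(f) in C{u,v} is {v^3, u^2}; counting standard monomials gives mu = 6. Corank 2; j^3 = u^3 is a perfect cube, so E-series; the 4-jet and mu = 6 give E_6.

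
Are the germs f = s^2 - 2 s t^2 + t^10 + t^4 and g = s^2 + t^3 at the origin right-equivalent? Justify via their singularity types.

No.

The Hessian of f at 0 is [[2, 0], [0, 0]] with rank 1, so corank 1. A Groebner basis of the Jacobian ideal J(f) in C{s,t} is {s^5, s^4*t, -s + t^2}; counting standard monomials gives mu = 9. Corank 1: A-series; mu = 9 gives A_9. The Hessian of g at 0 is [[2, 0], [0, 0]] with rank 1, so corank 1. A Groebner basis of the Jacobian ideal J(g) in C{s,t} is {t^2, s}; counting standard monomials gives mu = 2. Corank 1: A-series; mu = 2 gives A_2. f is A_9 but g is A_2, hence not right-equivalent.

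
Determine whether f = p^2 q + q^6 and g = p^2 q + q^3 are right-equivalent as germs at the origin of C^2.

No.

The Hessian of f at 0 is [[0, 0], [0, 0]] with rank 0, so corank 2. A Groebner basis of the Jacobian ideal J(f) in C{p,q} is {p^2/6 + q^5, p^3, p*q}; counting standard monomials gives mu = 7. Corank 2; j^3 = p^2*q has shape L^2 M (L != M), so D-series; mu = 7 gives D_7. The Hessian of g at 0 is [[0, 0], [0, 0]] with rank 0, so corank 2. A Groebner basis of the Jacobian ideal J(g) in C{p,q} is {q^3, p^2 + 3*q^2, p*q}; counting standard monomials gives mu = 4. Corank 2; j^3 = q*(p^2 + q^2) splits into three distinct lines over C (the quadratic factor has nonzero discriminant), so D_4. f is D_7 but g is D_4, hence not right-equivalent.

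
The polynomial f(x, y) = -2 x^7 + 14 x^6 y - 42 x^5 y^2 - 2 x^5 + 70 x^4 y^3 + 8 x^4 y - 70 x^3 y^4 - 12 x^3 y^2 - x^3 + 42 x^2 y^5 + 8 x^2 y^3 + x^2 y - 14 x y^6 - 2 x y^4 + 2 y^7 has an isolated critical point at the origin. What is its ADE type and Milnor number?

The Hessian of f at 0 is [[0, 0], [0, 0]] with rank 0, so corank 2. A Groebner basis of the Jacobian ideal J(f) in C{x,y} is {x^2/6 + x*y^3, 5*x^2/3 - x*y + y^4, x^3, x^2*y}; counting standard monomials gives mu = 8. Corank 2; j^3 = -x^2*(x - y) has shape L^2 M (L != M), so D-series; mu = 8 gives D_8.

Type D_8, Milnor number mu = 8.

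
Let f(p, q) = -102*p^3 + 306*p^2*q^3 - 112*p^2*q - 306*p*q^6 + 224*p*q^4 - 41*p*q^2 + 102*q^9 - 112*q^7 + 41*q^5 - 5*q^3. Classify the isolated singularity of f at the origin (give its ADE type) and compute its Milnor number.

The Hessian of f at 0 has rank 0. Corank 2; j^3 = -(3*p + q)*(34*p^2 + 26*p*q + 5*q^2) splits into three distinct lines over C (the quadratic factor has nonzero discriminant), so D_4.

Type D_4, Milnor number mu = 4.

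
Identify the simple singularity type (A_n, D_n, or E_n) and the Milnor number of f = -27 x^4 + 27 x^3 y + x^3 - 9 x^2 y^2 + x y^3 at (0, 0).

Type E7, Milnor number mu = 7.

The Hessian of f at 0 is [[0, 0], [0, 0]] with rank 0, so corank 2. A Groebner basis of the Jacobian ideal J(f) in C{x,y} is {x^2/3 + y^4 + y^3/9, x^3, x^2*y - x^2/9 - y^3/27, -2*x^2/3 + x*y^2 - 2*y^3/9}; counting standard monomials gives mu = 7. Corank 2; j^3 = x^3 is a perfect cube, so E-series; the 4-jet and mu = 7 give E_7.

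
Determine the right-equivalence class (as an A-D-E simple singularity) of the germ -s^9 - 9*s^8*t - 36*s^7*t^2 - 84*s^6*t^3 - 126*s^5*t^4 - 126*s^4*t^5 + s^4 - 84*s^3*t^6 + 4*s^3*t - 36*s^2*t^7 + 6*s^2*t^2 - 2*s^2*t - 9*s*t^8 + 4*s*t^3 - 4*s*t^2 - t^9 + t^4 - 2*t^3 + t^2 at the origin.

The Hessian of f at 0 is [[0, 0], [0, 2]] with rank 1, so corank 1. A Groebner basis of the Jacobian ideal J(f) in C{s,t} is {t^4, s^2 + 2*s*t + t^2 - t}; counting standard monomials gives mu = 8. Corank 1: A-series; mu = 8 gives A_8.

A8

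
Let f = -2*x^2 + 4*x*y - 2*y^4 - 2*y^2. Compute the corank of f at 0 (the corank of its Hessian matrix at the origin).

1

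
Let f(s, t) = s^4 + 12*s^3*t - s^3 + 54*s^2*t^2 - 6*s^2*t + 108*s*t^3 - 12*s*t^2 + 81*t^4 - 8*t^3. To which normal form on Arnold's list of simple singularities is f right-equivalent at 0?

The Hessian of f at 0 is [[0, 0], [0, 0]] with rank 0, so corank 2. A Groebner basis of the Jacobian ideal J(f) in C{s,t} is {t^4, s*t^2 + 7*t^3/3, s^2 + 4*s*t + 4*t^2}; counting standard monomials gives mu = 6. Corank 2; j^3 = -(s + 2*t)^3 is a perfect cube, so E-series; the 4-jet and mu = 6 give E_6.

E_6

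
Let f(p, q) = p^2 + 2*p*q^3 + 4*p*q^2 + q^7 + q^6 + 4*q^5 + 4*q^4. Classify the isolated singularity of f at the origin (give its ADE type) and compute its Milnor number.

Type A_6, Milnor number mu = 6.

The Hessian of f at 0 has rank 1. Corank 1: A-series; mu = 6 gives A_6.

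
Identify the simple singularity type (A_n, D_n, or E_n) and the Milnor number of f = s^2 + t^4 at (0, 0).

The Hessian of f at 0 has rank 1. Corank 1: A-series; mu = 3 gives A_3.

Type A_{3}, Milnor number mu = 3.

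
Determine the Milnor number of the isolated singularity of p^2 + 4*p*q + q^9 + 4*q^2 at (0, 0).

8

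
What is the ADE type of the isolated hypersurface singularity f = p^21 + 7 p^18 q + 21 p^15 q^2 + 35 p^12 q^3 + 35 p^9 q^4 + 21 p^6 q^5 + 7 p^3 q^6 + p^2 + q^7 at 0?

A_6

The Hessian of f at 0 is [[2, 0], [0, 0]] with rank 1, so corank 1. A Groebner basis of the Jacobian ideal J(f) in C{p,q} is {q^6, p}; counting standard monomials gives mu = 6. Corank 1: A-series; mu = 6 gives A_6.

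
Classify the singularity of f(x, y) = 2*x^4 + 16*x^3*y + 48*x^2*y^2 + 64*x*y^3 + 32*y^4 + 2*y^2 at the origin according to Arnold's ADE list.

A_{3}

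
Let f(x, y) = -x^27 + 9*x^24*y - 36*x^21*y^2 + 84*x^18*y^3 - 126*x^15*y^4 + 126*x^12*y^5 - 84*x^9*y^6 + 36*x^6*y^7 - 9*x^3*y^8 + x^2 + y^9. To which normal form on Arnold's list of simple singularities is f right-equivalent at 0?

A8

The Hessian of f at 0 is [[2, 0], [0, 0]] with rank 1, so corank 1. A Groebner basis of the Jacobian ideal J(f) in C{x,y} is {y^8, x}; counting standard monomials gives mu = 8. Corank 1: A-series; mu = 8 gives A_8.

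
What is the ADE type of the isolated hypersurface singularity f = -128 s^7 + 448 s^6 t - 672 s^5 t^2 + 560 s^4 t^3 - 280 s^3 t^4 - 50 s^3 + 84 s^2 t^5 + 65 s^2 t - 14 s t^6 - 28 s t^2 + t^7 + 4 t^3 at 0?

D_8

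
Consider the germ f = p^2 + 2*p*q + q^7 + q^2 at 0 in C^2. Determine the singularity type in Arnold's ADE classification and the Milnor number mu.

Type A6, Milnor number mu = 6.

The Hessian of f at 0 has rank 1. Corank 1: A-series; mu = 6 gives A_6.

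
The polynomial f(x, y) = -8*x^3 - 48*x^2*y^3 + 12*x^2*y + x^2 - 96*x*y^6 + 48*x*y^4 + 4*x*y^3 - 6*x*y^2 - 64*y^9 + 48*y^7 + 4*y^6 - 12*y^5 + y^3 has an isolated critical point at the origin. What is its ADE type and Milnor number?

The Hessian of f at 0 has rank 1. Corank 1: A-series; mu = 2 gives A_2.

Type A2, Milnor number mu = 2.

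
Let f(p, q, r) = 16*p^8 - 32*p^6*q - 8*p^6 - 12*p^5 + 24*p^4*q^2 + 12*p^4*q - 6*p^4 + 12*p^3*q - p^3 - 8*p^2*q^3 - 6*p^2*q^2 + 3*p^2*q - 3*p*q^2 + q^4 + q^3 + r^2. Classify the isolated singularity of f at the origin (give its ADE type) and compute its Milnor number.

Type E6, Milnor number mu = 6.

The Hessian of f at 0 is [[0, 0, 0], [0, 0, 0], [0, 0, 2]] with rank 1, so corank 2. A Groebner basis of the Jacobian ideal J(f) in C{p,q,r} is {p^3 + 3*p^2/4 - 3*p*q/2 + 3*q^2/4, p^2*q + p^2/2 - p*q + q^2/2, p^2/4 + p*q^2 - p*q/2 + q^2/4, q^3, r}; counting standard monomials gives mu = 6. Corank 2; j^3 = -(p - q)^3 is a perfect cube, so E-series; the 4-jet and mu = 6 give E_6.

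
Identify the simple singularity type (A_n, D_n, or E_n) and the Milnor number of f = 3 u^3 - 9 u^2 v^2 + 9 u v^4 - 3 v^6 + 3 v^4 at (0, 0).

Type E_6, Milnor number mu = 6.

The Hessian of f at 0 is [[0, 0], [0, 0]] with rank 0, so corank 2. A Groebner basis of the Jacobian ideal J(f) in C{u,v} is {u^3, u^2*v, -u^2/2 + u*v^2, v^3}; counting standard monomials gives mu = 6. Corank 2; j^3 = 3*u^3 is a perfect cube, so E-series; the 4-jet and mu = 6 give E_6.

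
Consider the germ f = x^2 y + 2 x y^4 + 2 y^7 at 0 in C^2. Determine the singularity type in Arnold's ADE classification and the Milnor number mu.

The Hessian of f at 0 has rank 0. Corank 2; j^3 = x^2*y has shape L^2 M (L != M), so D-series; mu = 8 gives D_8.

Type D_8, Milnor number mu = 8.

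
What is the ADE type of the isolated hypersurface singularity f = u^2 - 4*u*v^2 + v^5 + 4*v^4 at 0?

A_4

The Hessian of f at 0 has rank 1. Corank 1: A-series; mu = 4 gives A_4.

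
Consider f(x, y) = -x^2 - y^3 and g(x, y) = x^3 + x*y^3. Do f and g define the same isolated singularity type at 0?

No.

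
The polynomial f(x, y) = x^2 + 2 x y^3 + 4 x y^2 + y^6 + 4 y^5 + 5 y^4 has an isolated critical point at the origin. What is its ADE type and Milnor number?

Type A3, Milnor number mu = 3.

The Hessian of f at 0 has rank 1. Corank 1: A-series; mu = 3 gives A_3.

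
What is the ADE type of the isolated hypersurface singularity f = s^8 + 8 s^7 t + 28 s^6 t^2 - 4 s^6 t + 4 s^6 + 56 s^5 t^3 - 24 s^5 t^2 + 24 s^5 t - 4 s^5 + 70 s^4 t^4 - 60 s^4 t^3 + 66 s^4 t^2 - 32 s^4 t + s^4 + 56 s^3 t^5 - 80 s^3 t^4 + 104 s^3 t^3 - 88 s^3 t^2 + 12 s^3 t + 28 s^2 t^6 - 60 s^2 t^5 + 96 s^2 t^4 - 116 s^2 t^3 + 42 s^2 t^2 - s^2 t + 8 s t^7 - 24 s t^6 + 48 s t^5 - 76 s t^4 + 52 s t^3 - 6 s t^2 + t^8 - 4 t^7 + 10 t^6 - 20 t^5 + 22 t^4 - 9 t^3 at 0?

D_{5}

The Hessian of f at 0 is [[0, 0], [0, 0]] with rank 0, so corank 2. A Groebner basis of the Jacobian ideal J(f) in C{s,t} is {s*t^2 + 3*s*t/8 + 9*t^2/8, -s*t/8 + t^3 - 3*t^2/8, s^2 + 11*s*t/2 + 15*t^2/2}; counting standard monomials gives mu = 5. Corank 2; j^3 = -t*(s + 3*t)^2 has shape L^2 M (L != M), so D-series; mu = 5 gives D_5.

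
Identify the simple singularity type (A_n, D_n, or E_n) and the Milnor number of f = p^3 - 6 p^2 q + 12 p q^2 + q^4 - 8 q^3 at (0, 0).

Type E_6, Milnor number mu = 6.

The Hessian of f at 0 has rank 0. Corank 2; j^3 = (p - 2*q)^3 is a perfect cube, so E-series; the 4-jet and mu = 6 give E_6.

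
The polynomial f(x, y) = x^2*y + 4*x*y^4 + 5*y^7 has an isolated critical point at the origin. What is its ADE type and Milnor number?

Type D_{8}, Milnor number mu = 8.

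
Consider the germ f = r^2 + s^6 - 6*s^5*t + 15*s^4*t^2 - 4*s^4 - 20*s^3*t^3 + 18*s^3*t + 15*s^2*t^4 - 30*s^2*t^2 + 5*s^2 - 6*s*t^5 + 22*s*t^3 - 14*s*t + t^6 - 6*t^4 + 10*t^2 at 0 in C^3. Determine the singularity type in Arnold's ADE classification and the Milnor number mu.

The Hessian of f at 0 is [[10, -14, 0], [-14, 20, 0], [0, 0, 2]] with rank 3, so corank 0. A Groebner basis of the Jacobian ideal J(f) in C{s,t,r} is {s, t, r}; counting standard monomials gives mu = 1. Corank 0: nondegenerate Morse point, so A_1.

Type A_1, Milnor number mu = 1.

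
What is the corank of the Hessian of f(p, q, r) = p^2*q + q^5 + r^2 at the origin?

2

Hessian at 0 has rank 1.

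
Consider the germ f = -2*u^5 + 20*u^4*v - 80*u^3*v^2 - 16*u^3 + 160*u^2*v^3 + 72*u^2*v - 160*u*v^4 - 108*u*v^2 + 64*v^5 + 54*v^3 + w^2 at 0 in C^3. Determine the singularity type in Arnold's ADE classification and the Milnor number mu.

The Hessian of f at 0 is [[0, 0, 0], [0, 0, 0], [0, 0, 2]] with rank 1, so corank 2. A Groebner basis of the Jacobian ideal J(f) in C{u,v,w} is {v^5, u*v^3 - 13*v^4/8, u^2 - 3*u*v + 9*v^2/4, w}; counting standard monomials gives mu = 8. Corank 2; j^3 = -2*(2*u - 3*v)^3 is a perfect cube, so E-series; the 5-jet and mu = 8 give E_8.

Type E_8, Milnor number mu = 8.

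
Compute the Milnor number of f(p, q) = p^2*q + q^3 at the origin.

4

The Hessian of f at 0 is [[0, 0], [0, 0]] with rank 0, so corank 2. A Groebner basis of the Jacobian ideal J(f) in C{p,q} is {q^3, p^2 + 3*q^2, p*q}; counting standard monomials gives mu = 4. Corank 2; j^3 = q*(p^2 + q^2) splits into three distinct lines over C (the quadratic factor has nonzero discriminant), so D_4.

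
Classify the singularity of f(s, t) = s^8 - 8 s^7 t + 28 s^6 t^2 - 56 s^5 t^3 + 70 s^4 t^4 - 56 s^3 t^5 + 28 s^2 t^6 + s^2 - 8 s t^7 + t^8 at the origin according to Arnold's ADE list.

A_7

The Hessian of f at 0 has rank 1. Corank 1: A-series; mu = 7 gives A_7.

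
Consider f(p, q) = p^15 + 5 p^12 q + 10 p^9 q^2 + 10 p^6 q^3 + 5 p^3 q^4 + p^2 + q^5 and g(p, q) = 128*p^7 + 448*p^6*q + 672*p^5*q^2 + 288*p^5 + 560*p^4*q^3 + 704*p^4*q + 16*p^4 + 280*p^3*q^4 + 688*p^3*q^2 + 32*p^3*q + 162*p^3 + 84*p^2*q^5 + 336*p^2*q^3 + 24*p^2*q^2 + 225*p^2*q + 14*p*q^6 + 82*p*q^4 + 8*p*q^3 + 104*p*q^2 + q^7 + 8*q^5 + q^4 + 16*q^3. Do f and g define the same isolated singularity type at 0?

No.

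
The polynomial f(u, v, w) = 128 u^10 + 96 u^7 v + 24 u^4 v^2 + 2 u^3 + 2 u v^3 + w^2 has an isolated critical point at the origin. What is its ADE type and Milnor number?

The Hessian of f at 0 has rank 1. Corank 2; j^3 = 2*u^3 is a perfect cube, so E-series; the 4-jet and mu = 7 give E_7.

Type E7, Milnor number mu = 7.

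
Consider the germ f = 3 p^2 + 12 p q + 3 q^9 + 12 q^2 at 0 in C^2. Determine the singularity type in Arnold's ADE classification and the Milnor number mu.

Type A_{8}, Milnor number mu = 8.

The Hessian of f at 0 has rank 1. Corank 1: A-series; mu = 8 gives A_8.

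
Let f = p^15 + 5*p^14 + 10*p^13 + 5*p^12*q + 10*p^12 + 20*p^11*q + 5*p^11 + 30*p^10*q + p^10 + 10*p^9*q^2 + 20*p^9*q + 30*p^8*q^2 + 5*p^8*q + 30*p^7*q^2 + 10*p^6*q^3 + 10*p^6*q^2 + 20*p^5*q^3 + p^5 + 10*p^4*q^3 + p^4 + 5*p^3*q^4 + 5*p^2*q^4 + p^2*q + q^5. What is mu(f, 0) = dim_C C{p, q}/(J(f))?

6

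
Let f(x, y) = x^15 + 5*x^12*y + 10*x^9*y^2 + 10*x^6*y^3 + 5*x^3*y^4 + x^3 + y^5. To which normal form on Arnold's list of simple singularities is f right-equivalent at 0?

E_8

The Hessian of f at 0 has rank 0. Corank 2; j^3 = x^3 is a perfect cube, so E-series; the 5-jet and mu = 8 give E_8.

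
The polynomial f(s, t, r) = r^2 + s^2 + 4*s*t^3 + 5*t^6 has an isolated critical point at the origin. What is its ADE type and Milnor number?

Type A_{5}, Milnor number mu = 5.

The Hessian of f at 0 has rank 2. Corank 1: A-series; mu = 5 gives A_5.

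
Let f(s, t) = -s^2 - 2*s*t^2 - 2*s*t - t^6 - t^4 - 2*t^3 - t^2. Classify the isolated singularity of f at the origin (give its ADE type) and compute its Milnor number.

Type A_5, Milnor number mu = 5.

The Hessian of f at 0 is [[-2, -2], [-2, -2]] with rank 1, so corank 1. A Groebner basis of the Jacobian ideal J(f) in C{s,t} is {s^3 + 3*s^2 + 5*s*t - 2*s - 2*t, s^2*t - 2*s^2 - 3*s*t + s + t, s + t^2 + t}; counting standard monomials gives mu = 5. Corank 1: A-series; mu = 5 gives A_5.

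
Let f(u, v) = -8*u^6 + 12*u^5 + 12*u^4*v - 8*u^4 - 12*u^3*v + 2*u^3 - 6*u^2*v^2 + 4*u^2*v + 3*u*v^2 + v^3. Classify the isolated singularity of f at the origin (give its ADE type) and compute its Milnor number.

Type D4, Milnor number mu = 4.

The Hessian of f at 0 has rank 0. Corank 2; j^3 = (u + v)*(2*u^2 + 2*u*v + v^2) splits into three distinct lines over C (the quadratic factor has nonzero discriminant), so D_4.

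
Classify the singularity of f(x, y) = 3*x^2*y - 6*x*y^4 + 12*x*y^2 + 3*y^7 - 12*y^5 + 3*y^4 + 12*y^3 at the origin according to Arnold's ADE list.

D5

The Hessian of f at 0 has rank 0. Corank 2; j^3 = 3*y*(x + 2*y)^2 has shape L^2 M (L != M), so D-series; mu = 5 gives D_5.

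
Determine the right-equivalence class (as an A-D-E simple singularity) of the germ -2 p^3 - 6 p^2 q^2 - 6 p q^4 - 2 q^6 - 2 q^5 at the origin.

E8

The Hessian of f at 0 is [[0, 0], [0, 0]] with rank 0, so corank 2. A Groebner basis of the Jacobian ideal J(f) in C{p,q} is {q^4, p^3, p^2/2 + p*q^2}; counting standard monomials gives mu = 8. Corank 2; j^3 = -2*p^3 is a perfect cube, so E-series; the 5-jet and mu = 8 give E_8.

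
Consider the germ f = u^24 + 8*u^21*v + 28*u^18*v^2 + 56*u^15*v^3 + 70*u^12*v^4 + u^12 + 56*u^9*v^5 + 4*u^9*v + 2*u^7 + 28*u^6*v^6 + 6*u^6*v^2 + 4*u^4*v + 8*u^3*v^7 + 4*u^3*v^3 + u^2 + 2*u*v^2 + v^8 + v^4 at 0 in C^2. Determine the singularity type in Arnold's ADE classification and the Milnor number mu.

Type A_7, Milnor number mu = 7.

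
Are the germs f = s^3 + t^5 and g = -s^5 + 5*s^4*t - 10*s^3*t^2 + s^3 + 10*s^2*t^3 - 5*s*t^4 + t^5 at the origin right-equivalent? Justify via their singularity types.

The Hessian of f at 0 has rank 0. Corank 2; j^3 = s^3 is a perfect cube, so E-series; the 5-jet and mu = 8 give E_8. The Hessian of g at 0 has rank 0. Corank 2; j^3 = s^3 is a perfect cube, so E-series; the 5-jet and mu = 8 give E_8. Both have type E_8, hence right-equivalent.

Yes.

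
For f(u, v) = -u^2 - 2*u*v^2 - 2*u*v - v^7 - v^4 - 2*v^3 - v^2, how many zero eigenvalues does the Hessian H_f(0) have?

1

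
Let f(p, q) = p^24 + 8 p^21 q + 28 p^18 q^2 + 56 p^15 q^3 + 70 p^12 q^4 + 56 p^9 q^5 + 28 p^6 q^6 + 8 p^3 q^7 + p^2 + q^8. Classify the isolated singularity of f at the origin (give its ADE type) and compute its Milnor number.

Type A7, Milnor number mu = 7.

The Hessian of f at 0 is [[2, 0], [0, 0]] with rank 1, so corank 1. A Groebner basis of the Jacobian ideal J(f) in C{p,q} is {q^7, p}; counting standard monomials gives mu = 7. Corank 1: A-series; mu = 7 gives A_7.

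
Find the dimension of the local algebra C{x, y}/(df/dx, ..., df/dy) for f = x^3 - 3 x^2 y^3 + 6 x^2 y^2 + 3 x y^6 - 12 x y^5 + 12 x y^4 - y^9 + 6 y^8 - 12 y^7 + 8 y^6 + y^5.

The Hessian of f at 0 is [[0, 0], [0, 0]] with rank 0, so corank 2. A Groebner basis of the Jacobian ideal J(f) in C{x,y} is {-x^2/2 + x*y^3 - 2*x*y^2, y^4, x^3, x^2*y + 2*x^2 + 8*x*y^2}; counting standard monomials gives mu = 8. Corank 2; j^3 = x^3 is a perfect cube, so E-series; the 5-jet and mu = 8 give E_8.

8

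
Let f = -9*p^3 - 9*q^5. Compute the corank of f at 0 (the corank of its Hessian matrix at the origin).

2

The Hessian at 0 is [[0, 0], [0, 0]] of rank 0; hence corank 2.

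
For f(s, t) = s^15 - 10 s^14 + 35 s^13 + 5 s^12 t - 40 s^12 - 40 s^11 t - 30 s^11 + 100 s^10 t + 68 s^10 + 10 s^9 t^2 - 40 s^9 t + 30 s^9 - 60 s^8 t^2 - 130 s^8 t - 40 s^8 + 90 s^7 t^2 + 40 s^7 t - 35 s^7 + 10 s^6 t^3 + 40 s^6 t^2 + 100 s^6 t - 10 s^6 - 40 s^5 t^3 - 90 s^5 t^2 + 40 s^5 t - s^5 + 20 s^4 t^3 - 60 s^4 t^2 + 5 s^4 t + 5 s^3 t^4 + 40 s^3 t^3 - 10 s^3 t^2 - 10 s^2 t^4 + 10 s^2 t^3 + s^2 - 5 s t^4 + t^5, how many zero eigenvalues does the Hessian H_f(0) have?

1

Hessian at 0 has rank 1.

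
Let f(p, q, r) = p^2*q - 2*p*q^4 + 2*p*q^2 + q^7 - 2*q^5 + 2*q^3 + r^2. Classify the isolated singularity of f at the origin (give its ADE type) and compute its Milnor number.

The Hessian of f at 0 has rank 1. Corank 2; j^3 = q*(p^2 + 2*p*q + 2*q^2) splits into three distinct lines over C (the quadratic factor has nonzero discriminant), so D_4.

Type D4, Milnor number mu = 4.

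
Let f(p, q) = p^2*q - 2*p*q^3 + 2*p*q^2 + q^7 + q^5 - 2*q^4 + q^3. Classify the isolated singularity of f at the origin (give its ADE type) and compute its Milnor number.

Type D8, Milnor number mu = 8.

The Hessian of f at 0 is [[0, 0], [0, 0]] with rank 0, so corank 2. A Groebner basis of the Jacobian ideal J(f) in C{p,q} is {p^2*q^2 + 2*p^2*q + p^2/7 + 20*p*q^2/7 + 8*p*q/7 + q^2, p^3 + 3*p^2*q + p^2/7 + 20*p*q^2/7 + 8*p*q/7 + q^2, -p*q + q^3 - q^2}; counting standard monomials gives mu = 8. Corank 2; j^3 = q*(p + q)^2 has shape L^2 M (L != M), so D-series; mu = 8 gives D_8.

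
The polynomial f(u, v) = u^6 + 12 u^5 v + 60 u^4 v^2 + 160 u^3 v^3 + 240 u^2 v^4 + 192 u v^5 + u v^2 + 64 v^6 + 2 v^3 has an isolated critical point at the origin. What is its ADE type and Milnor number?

The Hessian of f at 0 is [[0, 0], [0, 0]] with rank 0, so corank 2. A Groebner basis of the Jacobian ideal J(f) in C{u,v} is {u^5 + v^2/6, v^3, u*v + 2*v^2}; counting standard monomials gives mu = 7. Corank 2; j^3 = v^2*(u + 2*v) has shape L^2 M (L != M), so D-series; mu = 7 gives D_7.

Type D7, Milnor number mu = 7.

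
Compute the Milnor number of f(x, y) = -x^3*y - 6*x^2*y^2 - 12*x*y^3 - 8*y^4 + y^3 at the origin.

7

The Hessian of f at 0 has rank 0. Corank 2; j^3 = y^3 is a perfect cube, so E-series; the 4-jet and mu = 7 give E_7.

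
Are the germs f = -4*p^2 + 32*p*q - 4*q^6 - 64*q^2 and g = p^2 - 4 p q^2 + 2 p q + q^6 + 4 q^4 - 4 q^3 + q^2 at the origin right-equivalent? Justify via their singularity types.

Yes.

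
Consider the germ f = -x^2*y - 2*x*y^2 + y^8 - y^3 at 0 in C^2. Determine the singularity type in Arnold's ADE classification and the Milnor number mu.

Type D9, Milnor number mu = 9.

The Hessian of f at 0 has rank 0. Corank 2; j^3 = -y*(x + y)^2 has shape L^2 M (L != M), so D-series; mu = 9 gives D_9.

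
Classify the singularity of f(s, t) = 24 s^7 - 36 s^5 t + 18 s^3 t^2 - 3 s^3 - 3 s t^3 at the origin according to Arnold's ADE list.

E_7

The Hessian of f at 0 has rank 0. Corank 2; j^3 = -3*s^3 is a perfect cube, so E-series; the 4-jet and mu = 7 give E_7.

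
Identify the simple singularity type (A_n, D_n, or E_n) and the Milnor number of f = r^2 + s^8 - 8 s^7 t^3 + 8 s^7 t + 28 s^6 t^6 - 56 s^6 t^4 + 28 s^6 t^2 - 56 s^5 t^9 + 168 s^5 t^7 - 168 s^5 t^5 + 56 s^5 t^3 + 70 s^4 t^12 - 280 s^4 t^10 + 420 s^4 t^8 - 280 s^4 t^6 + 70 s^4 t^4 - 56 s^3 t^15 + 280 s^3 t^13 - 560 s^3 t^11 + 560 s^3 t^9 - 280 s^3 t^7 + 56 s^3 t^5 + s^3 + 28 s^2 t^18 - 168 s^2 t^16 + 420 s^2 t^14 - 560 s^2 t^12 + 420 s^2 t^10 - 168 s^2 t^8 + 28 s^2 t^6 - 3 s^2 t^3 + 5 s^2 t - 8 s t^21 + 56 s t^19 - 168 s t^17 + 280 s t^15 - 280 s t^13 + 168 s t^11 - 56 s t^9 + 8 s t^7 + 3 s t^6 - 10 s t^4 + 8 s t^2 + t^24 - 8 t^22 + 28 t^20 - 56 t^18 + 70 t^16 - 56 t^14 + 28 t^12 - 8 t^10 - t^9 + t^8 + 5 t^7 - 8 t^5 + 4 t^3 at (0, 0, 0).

The Hessian of f at 0 is [[0, 0, 0], [0, 0, 0], [0, 0, 2]] with rank 1, so corank 2. A Groebner basis of the Jacobian ideal J(f) in C{s,t,r} is {s^2*t^2 + 4*s^2 + 12*s*t + 8*t^2, -8*s^2*t - s^2 + s*t^3 - 32*s*t^2 - 2*s*t - 32*t^3, 8*s^2*t + 32*s*t^2 - s*t + t^4 + 32*t^3 - 2*t^2, s^3 + 6*s^2*t + 12*s*t^2 + 8*t^3, r}; counting standard monomials gives mu = 9. Corank 2; j^3 = (s + t)*(s + 2*t)^2 has shape L^2 M (L != M), so D-series; mu = 9 gives D_9.

Type D_{9}, Milnor number mu = 9.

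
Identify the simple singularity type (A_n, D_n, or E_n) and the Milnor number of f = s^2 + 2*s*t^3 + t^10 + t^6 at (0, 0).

Type A9, Milnor number mu = 9.

The Hessian of f at 0 has rank 1. Corank 1: A-series; mu = 9 gives A_9.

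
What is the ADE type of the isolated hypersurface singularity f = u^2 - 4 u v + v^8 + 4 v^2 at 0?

A_7

The Hessian of f at 0 is [[2, -4], [-4, 8]] with rank 1, so corank 1. A Groebner basis of the Jacobian ideal J(f) in C{u,v} is {v^7, u - 2*v}; counting standard monomials gives mu = 7. Corank 1: A-series; mu = 7 gives A_7.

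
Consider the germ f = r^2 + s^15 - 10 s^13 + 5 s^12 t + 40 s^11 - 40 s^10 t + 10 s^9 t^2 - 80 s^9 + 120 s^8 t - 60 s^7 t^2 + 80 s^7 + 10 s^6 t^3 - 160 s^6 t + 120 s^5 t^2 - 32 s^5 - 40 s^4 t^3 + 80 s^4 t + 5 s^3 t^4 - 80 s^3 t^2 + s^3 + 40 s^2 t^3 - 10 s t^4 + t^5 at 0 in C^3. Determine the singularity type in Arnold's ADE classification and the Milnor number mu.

The Hessian of f at 0 has rank 1. Corank 2; j^3 = s^3 is a perfect cube, so E-series; the 5-jet and mu = 8 give E_8.

Type E_8, Milnor number mu = 8.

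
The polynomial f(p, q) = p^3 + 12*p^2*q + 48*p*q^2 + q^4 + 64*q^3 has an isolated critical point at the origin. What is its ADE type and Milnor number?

Type E6, Milnor number mu = 6.

The Hessian of f at 0 is [[0, 0], [0, 0]] with rank 0, so corank 2. A Groebner basis of the Jacobian ideal J(f) in C{p,q} is {q^3, p^2 + 8*p*q + 16*q^2}; counting standard monomials gives mu = 6. Corank 2; j^3 = (p + 4*q)^3 is a perfect cube, so E-series; the 4-jet and mu = 6 give E_6.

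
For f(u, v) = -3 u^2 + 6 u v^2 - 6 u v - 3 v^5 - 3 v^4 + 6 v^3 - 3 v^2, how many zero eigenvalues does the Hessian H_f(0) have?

1

The Hessian at 0 is [[-6, -6], [-6, -6]] of rank 1; hence corank 1.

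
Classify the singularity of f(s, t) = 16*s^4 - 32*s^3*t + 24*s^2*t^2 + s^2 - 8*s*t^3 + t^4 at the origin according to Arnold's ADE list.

The Hessian of f at 0 has rank 1. Corank 1: A-series; mu = 3 gives A_3.

A3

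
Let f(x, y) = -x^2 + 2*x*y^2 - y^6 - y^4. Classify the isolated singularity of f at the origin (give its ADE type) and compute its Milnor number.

The Hessian of f at 0 has rank 1. Corank 1: A-series; mu = 5 gives A_5.

Type A5, Milnor number mu = 5.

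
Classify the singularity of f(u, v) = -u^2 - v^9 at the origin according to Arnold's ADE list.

The Hessian of f at 0 has rank 1. Corank 1: A-series; mu = 8 gives A_8.

A_8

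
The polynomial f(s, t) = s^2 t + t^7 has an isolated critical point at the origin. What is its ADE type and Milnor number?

The Hessian of f at 0 is [[0, 0], [0, 0]] with rank 0, so corank 2. A Groebner basis of the Jacobian ideal J(f) in C{s,t} is {s^2/7 + t^6, s^3, s*t}; counting standard monomials gives mu = 8. Corank 2; j^3 = s^2*t has shape L^2 M (L != M), so D-series; mu = 8 gives D_8.

Type D8, Milnor number mu = 8.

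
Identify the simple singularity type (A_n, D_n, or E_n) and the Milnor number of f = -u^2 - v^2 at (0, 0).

Type A_1, Milnor number mu = 1.

The Hessian of f at 0 has rank 2. Corank 0: nondegenerate Morse point, so A_1.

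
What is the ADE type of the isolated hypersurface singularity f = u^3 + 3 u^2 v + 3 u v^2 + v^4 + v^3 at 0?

E6

The Hessian of f at 0 has rank 0. Corank 2; j^3 = (u + v)^3 is a perfect cube, so E-series; the 4-jet and mu = 6 give E_6.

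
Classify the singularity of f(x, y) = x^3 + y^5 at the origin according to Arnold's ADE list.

The Hessian of f at 0 has rank 0. Corank 2; j^3 = x^3 is a perfect cube, so E-series; the 5-jet and mu = 8 give E_8.

E_8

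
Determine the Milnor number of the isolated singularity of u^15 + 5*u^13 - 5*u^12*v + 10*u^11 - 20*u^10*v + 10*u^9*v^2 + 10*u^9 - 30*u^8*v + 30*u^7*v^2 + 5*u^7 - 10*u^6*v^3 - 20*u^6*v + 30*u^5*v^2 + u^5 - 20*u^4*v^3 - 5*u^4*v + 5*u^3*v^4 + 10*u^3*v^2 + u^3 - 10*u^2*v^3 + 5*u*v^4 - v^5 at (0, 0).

8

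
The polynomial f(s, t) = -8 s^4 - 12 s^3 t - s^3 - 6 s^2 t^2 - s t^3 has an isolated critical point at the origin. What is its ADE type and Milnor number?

The Hessian of f at 0 is [[0, 0], [0, 0]] with rank 0, so corank 2. A Groebner basis of the Jacobian ideal J(f) in C{s,t} is {3*s^2/4 + t^4 + t^3/4, s^3, s^2*t - s^2/4 - t^3/12, s^2 + s*t^2 + t^3/3}; counting standard monomials gives mu = 7. Corank 2; j^3 = -s^3 is a perfect cube, so E-series; the 4-jet and mu = 7 give E_7.

Type E_{7}, Milnor number mu = 7.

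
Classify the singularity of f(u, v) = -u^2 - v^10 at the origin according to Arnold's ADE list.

The Hessian of f at 0 has rank 1. Corank 1: A-series; mu = 9 gives A_9.

A9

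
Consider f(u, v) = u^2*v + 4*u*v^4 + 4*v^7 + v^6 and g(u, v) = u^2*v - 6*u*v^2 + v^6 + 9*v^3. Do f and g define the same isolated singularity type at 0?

The Hessian of f at 0 is [[0, 0], [0, 0]] with rank 0, so corank 2. A Groebner basis of the Jacobian ideal J(f) in C{u,v} is {u*v/2 + v^4, u^3, u^2*v, -u^2/3 + u*v^2}; counting standard monomials gives mu = 7. Corank 2; j^3 = u^2*v has shape L^2 M (L != M), so D-series; mu = 7 gives D_7. The Hessian of g at 0 is [[0, 0], [0, 0]] with rank 0, so corank 2. A Groebner basis of the Jacobian ideal J(g) in C{u,v} is {u^2/6 + v^5 - 3*v^2/2, u^3 - 27*v^3, u*v - 3*v^2}; counting standard monomials gives mu = 7. Corank 2; j^3 = v*(u - 3*v)^2 has shape L^2 M (L != M), so D-series; mu = 7 gives D_7. Both have type D_7, hence right-equivalent.

Yes.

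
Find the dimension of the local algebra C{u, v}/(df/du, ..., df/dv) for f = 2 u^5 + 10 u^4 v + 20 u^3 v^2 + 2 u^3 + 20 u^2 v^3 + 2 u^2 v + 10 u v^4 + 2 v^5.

6

The Hessian of f at 0 has rank 0. Corank 2; j^3 = 2*u^2*(u + v) has shape L^2 M (L != M), so D-series; mu = 6 gives D_6.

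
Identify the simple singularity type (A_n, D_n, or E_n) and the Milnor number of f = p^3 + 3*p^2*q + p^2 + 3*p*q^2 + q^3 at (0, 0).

The Hessian of f at 0 has rank 1. Corank 1: A-series; mu = 2 gives A_2.

Type A2, Milnor number mu = 2.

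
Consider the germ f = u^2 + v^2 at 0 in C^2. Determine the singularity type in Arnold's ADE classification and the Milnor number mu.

The Hessian of f at 0 is [[2, 0], [0, 2]] with rank 2, so corank 0. A Groebner basis of the Jacobian ideal J(f) in C{u,v} is {u, v}; counting standard monomials gives mu = 1. Corank 0: nondegenerate Morse point, so A_1.

Type A1, Milnor number mu = 1.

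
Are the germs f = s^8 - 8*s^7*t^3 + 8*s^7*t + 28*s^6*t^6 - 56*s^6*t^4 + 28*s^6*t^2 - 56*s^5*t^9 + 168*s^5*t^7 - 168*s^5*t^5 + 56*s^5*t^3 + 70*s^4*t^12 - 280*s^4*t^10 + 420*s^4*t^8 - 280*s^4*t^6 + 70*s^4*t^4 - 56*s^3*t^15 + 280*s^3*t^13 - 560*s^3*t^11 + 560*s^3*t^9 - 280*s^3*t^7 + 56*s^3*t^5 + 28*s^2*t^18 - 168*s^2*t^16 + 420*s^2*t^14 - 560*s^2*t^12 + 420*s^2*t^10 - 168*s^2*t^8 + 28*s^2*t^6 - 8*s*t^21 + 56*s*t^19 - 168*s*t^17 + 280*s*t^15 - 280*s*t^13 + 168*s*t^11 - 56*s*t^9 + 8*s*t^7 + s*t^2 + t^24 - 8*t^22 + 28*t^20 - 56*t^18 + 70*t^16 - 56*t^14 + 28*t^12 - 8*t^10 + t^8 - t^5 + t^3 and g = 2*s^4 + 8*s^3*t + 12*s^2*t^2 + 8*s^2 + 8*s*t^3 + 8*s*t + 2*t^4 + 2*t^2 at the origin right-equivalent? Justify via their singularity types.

No.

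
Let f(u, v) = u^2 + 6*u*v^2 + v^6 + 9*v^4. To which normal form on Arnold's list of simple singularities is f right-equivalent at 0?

The Hessian of f at 0 has rank 1. Corank 1: A-series; mu = 5 gives A_5.

A_5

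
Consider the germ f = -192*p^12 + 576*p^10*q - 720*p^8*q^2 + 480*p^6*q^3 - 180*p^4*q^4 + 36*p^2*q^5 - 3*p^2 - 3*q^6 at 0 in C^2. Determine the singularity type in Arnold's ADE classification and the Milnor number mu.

Type A5, Milnor number mu = 5.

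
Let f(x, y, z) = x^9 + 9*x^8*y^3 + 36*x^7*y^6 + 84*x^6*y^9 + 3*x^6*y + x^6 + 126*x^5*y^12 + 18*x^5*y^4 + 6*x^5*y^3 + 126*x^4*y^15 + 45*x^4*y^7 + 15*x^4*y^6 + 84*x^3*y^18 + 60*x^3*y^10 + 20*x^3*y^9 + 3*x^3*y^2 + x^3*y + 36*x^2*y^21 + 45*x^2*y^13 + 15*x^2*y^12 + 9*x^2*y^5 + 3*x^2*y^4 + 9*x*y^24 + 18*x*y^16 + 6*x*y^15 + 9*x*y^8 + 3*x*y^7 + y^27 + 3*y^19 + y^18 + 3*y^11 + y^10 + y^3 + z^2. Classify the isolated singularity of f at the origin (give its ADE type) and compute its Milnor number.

The Hessian of f at 0 has rank 1. Corank 2; j^3 = y^3 is a perfect cube, so E-series; the 4-jet and mu = 7 give E_7.

Type E_7, Milnor number mu = 7.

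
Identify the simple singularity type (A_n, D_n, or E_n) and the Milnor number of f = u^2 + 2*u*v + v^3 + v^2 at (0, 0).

The Hessian of f at 0 has rank 1. Corank 1: A-series; mu = 2 gives A_2.

Type A2, Milnor number mu = 2.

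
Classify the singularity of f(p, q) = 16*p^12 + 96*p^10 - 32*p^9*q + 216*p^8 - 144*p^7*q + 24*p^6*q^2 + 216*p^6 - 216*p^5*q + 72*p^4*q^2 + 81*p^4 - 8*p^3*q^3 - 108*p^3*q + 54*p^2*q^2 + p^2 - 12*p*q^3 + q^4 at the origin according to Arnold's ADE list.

The Hessian of f at 0 has rank 1. Corank 1: A-series; mu = 3 gives A_3.

A_{3}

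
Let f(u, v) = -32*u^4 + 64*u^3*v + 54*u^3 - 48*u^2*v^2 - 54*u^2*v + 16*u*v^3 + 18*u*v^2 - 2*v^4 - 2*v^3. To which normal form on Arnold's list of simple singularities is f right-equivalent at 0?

E_{6}

The Hessian of f at 0 has rank 0. Corank 2; j^3 = 2*(3*u - v)^3 is a perfect cube, so E-series; the 4-jet and mu = 6 give E_6.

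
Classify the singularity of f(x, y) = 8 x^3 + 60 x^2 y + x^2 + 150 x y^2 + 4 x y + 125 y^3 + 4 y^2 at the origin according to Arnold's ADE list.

The Hessian of f at 0 has rank 1. Corank 1: A-series; mu = 2 gives A_2.

A2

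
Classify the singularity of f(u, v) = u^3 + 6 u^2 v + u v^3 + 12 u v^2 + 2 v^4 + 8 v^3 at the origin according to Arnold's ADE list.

The Hessian of f at 0 has rank 0. Corank 2; j^3 = (u + 2*v)^3 is a perfect cube, so E-series; the 4-jet and mu = 7 give E_7.

E_7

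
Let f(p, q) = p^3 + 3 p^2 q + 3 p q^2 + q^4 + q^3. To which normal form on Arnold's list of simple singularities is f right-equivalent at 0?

E_{6}

The Hessian of f at 0 has rank 0. Corank 2; j^3 = (p + q)^3 is a perfect cube, so E-series; the 4-jet and mu = 6 give E_6.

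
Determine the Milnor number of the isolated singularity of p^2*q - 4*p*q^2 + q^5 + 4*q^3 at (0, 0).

The Hessian of f at 0 has rank 0. Corank 2; j^3 = q*(p - 2*q)^2 has shape L^2 M (L != M), so D-series; mu = 6 gives D_6.

6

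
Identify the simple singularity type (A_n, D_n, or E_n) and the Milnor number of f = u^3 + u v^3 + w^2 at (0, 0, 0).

Type E7, Milnor number mu = 7.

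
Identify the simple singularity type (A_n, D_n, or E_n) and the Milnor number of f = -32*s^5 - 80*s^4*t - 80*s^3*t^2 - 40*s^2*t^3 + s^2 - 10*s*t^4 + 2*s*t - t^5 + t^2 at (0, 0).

The Hessian of f at 0 is [[2, 2], [2, 2]] with rank 1, so corank 1. A Groebner basis of the Jacobian ideal J(f) in C{s,t} is {t^4, s + t}; counting standard monomials gives mu = 4. Corank 1: A-series; mu = 4 gives A_4.

Type A4, Milnor number mu = 4.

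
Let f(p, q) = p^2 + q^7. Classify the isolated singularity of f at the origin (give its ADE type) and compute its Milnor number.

Type A_6, Milnor number mu = 6.

The Hessian of f at 0 has rank 1. Corank 1: A-series; mu = 6 gives A_6.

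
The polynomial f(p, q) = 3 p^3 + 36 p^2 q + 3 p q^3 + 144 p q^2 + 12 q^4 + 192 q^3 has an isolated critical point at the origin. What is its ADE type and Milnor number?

Type E7, Milnor number mu = 7.

The Hessian of f at 0 is [[0, 0], [0, 0]] with rank 0, so corank 2. A Groebner basis of the Jacobian ideal J(f) in C{p,q} is {p^3 + 12*p^2*q + 384*p^2 + 3072*p*q + 6144*q^2, -12*p^2 + p*q^2 - 96*p*q - 192*q^2, 3*p^2 + 24*p*q + q^3 + 48*q^2}; counting standard monomials gives mu = 7. Corank 2; j^3 = 3*(p + 4*q)^3 is a perfect cube, so E-series; the 4-jet and mu = 7 give E_7.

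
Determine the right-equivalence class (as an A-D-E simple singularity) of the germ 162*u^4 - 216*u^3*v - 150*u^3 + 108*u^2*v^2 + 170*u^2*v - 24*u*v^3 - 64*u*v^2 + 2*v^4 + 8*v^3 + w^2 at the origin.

D5

The Hessian of f at 0 has rank 1. Corank 2; j^3 = -2*(3*u - v)*(5*u - 2*v)^2 has shape L^2 M (L != M), so D-series; mu = 5 gives D_5.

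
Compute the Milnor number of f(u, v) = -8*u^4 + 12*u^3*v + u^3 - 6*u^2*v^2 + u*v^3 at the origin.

The Hessian of f at 0 has rank 0. Corank 2; j^3 = u^3 is a perfect cube, so E-series; the 4-jet and mu = 7 give E_7.

7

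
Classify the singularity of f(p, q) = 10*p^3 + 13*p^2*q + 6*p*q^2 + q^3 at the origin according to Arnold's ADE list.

The Hessian of f at 0 has rank 0. Corank 2; j^3 = (2*p + q)*(5*p^2 + 4*p*q + q^2) splits into three distinct lines over C (the quadratic factor has nonzero discriminant), so D_4.

D_{4}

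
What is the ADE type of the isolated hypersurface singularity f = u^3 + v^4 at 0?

E_6

The Hessian of f at 0 has rank 0. Corank 2; j^3 = u^3 is a perfect cube, so E-series; the 4-jet and mu = 6 give E_6.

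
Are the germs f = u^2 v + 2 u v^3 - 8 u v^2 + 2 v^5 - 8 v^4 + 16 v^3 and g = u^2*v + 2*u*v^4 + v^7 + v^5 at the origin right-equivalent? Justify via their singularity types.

Yes.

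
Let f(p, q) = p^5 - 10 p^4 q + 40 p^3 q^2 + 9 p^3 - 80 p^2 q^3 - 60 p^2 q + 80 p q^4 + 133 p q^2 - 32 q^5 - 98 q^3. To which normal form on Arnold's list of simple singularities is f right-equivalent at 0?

D6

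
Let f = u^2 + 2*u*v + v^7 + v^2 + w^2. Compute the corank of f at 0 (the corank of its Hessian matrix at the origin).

1

The Hessian at 0 is [[2, 2, 0], [2, 2, 0], [0, 0, 2]] of rank 2; hence corank 1.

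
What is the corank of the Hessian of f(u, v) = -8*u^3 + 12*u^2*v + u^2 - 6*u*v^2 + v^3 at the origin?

1

Hessian at 0 has rank 1.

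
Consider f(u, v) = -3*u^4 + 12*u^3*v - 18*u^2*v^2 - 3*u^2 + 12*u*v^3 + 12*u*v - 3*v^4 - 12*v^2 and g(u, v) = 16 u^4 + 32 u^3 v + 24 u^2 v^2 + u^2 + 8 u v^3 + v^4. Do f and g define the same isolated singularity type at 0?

Yes.

The Hessian of f at 0 has rank 1. Corank 1: A-series; mu = 3 gives A_3. The Hessian of g at 0 has rank 1. Corank 1: A-series; mu = 3 gives A_3. Both have type A_3, hence right-equivalent.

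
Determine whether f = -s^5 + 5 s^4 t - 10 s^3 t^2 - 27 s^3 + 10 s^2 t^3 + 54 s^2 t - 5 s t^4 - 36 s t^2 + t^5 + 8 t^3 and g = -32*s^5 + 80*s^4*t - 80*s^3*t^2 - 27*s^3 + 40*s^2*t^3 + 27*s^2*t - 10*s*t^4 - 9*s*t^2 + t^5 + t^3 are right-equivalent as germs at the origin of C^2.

The Hessian of f at 0 is [[0, 0], [0, 0]] with rank 0, so corank 2. A Groebner basis of the Jacobian ideal J(f) in C{s,t} is {t^5, s*t^3 - 3*t^4/4, s^2 - 4*s*t/3 + 4*t^2/9}; counting standard monomials gives mu = 8. Corank 2; j^3 = -(3*s - 2*t)^3 is a perfect cube, so E-series; the 5-jet and mu = 8 give E_8. The Hessian of g at 0 is [[0, 0], [0, 0]] with rank 0, so corank 2. A Groebner basis of the Jacobian ideal J(g) in C{s,t} is {t^5, s*t^3 - 3*t^4/8, s^2 - 2*s*t/3 + t^2/9}; counting standard monomials gives mu = 8. Corank 2; j^3 = -(3*s - t)^3 is a perfect cube, so E-series; the 5-jet and mu = 8 give E_8. Both have type E_8, hence right-equivalent.

Yes.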